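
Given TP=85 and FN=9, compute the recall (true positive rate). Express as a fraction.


Recall = TP / (TP + FN) = 85 / 94 = 85/94.

85/94


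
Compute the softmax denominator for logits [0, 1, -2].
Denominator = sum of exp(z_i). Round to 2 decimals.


Denom = e^0=1.0000 + e^1=2.7183 + e^-2=0.1353. Sum = 3.8536, which rounds to 3.85.

3.85


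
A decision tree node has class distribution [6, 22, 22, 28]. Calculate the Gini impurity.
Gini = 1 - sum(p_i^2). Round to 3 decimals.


Total = 78. Proportions: 6/78, 22/78, 22/78, 28/78. sum(p_i^2) = 0.2939. Gini = 1 - 0.2939 = 0.7061, which rounds to 0.706.

0.706


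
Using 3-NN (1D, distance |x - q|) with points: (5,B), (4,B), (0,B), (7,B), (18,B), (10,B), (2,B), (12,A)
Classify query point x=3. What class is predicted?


Distances: |5-3|=2, |4-3|=1, |0-3|=3, |7-3|=4, |18-3|=15, |10-3|=7, |2-3|=1, |12-3|=9. 3 nearest: (4,B), (2,B), (5,B). Counts: {'B': 3}. Majority class: B.

B


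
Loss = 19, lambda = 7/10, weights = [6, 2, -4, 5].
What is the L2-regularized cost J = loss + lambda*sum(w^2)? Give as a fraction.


L2 sq norm = sum(w^2) = 81. J = 19 + 7/10 * 81 = 757/10.

757/10


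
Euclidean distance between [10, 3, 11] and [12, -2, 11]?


d = sqrt(sum of squared differences). (10-12)^2=4, (3--2)^2=25, (11-11)^2=0. Sum = 29.

sqrt(29)


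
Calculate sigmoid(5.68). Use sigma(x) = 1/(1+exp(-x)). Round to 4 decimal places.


sigma(5.68) = 1/(1+e^(-5.68)) = 1/(1+0.003414) = 1/1.003414 = 0.9966.

0.9966


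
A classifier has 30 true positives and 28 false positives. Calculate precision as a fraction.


Precision = TP / (TP + FP) = 30 / 58 = 15/29.

15/29


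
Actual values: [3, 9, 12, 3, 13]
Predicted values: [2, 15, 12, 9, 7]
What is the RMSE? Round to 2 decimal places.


MSE = 21.8000. RMSE = sqrt(21.8000) = 4.67.

4.67


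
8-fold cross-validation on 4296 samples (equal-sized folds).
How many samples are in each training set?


Each validation fold has 4296/8 = 537 samples. Training set = 4296 - 537 = 3759.

3759


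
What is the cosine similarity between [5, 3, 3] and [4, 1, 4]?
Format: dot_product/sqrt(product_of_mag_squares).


dot = 35. |a|^2 = 43, |b|^2 = 33. cos = 35/sqrt(1419).

35/sqrt(1419)


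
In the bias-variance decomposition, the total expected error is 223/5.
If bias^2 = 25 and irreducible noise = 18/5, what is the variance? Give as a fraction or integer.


Total error = bias^2 + variance + irreducible noise. So variance = 223/5 - 25 - 18/5 = 16.

16


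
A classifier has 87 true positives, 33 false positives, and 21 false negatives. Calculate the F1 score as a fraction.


Precision = 87/120 = 29/40. Recall = 87/108 = 29/36. F1 = 2*P*R/(P+R) = 29/38.

29/38


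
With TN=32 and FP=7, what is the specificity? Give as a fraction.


Specificity = TN / (TN + FP) = 32 / 39 = 32/39.

32/39


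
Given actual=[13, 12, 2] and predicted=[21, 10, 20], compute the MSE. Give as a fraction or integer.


MSE = (1/3) * ((13-21)^2=64 + (12-10)^2=4 + (2-20)^2=324). Sum = 392. MSE = 392/3.

392/3


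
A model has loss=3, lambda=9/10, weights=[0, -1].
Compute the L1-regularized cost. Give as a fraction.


L1 norm = sum(|w|) = 1. J = 3 + 9/10 * 1 = 39/10.

39/10


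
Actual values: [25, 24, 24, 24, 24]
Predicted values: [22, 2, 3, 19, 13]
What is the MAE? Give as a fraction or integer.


MAE = (1/5) * (|25-22|=3 + |24-2|=22 + |24-3|=21 + |24-19|=5 + |24-13|=11). Sum = 62. MAE = 62/5.

62/5


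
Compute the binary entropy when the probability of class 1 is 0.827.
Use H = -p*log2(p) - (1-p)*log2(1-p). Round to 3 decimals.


H = -0.827*log2(0.827) - 0.173*log2(0.173) = 0.665.

0.665


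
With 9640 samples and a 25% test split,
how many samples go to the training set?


Test set = 9640 * 25% = 2410. Training set = 9640 - 2410 = 7230.

7230


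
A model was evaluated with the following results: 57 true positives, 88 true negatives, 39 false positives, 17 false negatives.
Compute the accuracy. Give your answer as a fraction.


Accuracy = (TP + TN) / (TP + TN + FP + FN) = (57 + 88) / 201 = 145/201.

145/201


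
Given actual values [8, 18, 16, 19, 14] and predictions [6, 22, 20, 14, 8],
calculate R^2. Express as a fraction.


Mean(y) = 15. SS_res = 97. SS_tot = 76. R^2 = 1 - 97/(76) = -21/76.

-21/76


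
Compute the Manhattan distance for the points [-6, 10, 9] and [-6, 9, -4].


d = sum of absolute differences: |-6--6|=0 + |10-9|=1 + |9--4|=13 = 14.

14


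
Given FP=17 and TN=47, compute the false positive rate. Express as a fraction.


FPR = FP / (FP + TN) = 17 / 64 = 17/64.

17/64


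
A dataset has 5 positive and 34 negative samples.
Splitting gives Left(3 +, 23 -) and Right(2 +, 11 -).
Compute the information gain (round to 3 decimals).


H(parent) = 0.5525. H(left) = 0.5159, H(right) = 0.6194. Weighted = (26/39)*0.5159 + (13/39)*0.6194 = 0.5504. IG = 0.5525 - 0.5504 = 0.0021, which rounds to 0.002.

0.002


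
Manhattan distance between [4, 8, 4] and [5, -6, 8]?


d = sum of absolute differences: |4-5|=1 + |8--6|=14 + |4-8|=4 = 19.

19


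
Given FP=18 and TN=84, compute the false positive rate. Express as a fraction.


FPR = FP / (FP + TN) = 18 / 102 = 3/17.

3/17


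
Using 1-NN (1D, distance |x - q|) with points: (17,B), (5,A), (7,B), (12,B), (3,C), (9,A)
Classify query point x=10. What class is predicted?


Distances: |17-10|=7, |5-10|=5, |7-10|=3, |12-10|=2, |3-10|=7, |9-10|=1. 1 nearest: (9,A). Counts: {'A': 1}. Majority class: A.

A


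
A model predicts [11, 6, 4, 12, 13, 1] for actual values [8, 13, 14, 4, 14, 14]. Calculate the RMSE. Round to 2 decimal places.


MSE = 65.3333. RMSE = sqrt(65.3333) = 8.08.

8.08


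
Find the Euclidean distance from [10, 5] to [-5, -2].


d = sqrt(sum of squared differences). (10--5)^2=225, (5--2)^2=49. Sum = 274.

sqrt(274)


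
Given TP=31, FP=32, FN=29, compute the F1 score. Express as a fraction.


Precision = 31/63 = 31/63. Recall = 31/60 = 31/60. F1 = 2*P*R/(P+R) = 62/123.

62/123


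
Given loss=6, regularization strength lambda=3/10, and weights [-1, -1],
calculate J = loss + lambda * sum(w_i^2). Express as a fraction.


L2 sq norm = sum(w^2) = 2. J = 6 + 3/10 * 2 = 33/5.

33/5


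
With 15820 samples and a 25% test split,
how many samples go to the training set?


Test set = 15820 * 25% = 3955. Training set = 15820 - 3955 = 11865.

11865


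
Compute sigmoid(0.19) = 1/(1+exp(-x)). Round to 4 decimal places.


sigma(0.19) = 1/(1+e^(-0.19)) = 1/(1+0.826959) = 1/1.826959 = 0.5474.

0.5474


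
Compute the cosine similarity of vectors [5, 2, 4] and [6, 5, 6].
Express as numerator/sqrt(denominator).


dot = 64. |a|^2 = 45, |b|^2 = 97. cos = 64/sqrt(4365).

64/sqrt(4365)


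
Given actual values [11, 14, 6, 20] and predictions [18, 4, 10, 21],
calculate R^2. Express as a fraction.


Mean(y) = 51/4. SS_res = 166. SS_tot = 411/4. R^2 = 1 - 166/(411/4) = -253/411.

-253/411


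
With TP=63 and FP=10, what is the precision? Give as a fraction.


Precision = TP / (TP + FP) = 63 / 73 = 63/73.

63/73


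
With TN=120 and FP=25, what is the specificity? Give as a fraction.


Specificity = TN / (TN + FP) = 120 / 145 = 24/29.

24/29


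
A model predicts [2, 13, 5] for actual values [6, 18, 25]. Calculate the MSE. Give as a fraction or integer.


MSE = (1/3) * ((6-2)^2=16 + (18-13)^2=25 + (25-5)^2=400). Sum = 441. MSE = 147.

147


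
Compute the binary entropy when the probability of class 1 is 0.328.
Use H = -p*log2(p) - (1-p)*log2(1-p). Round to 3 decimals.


H = -0.328*log2(0.328) - 0.672*log2(0.672) = 0.913.

0.913


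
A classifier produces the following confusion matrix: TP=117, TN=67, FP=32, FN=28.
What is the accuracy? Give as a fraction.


Accuracy = (TP + TN) / (TP + TN + FP + FN) = (117 + 67) / 244 = 46/61.

46/61


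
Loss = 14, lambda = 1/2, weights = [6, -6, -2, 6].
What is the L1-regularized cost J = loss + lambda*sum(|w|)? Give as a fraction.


L1 norm = sum(|w|) = 20. J = 14 + 1/2 * 20 = 24.

24


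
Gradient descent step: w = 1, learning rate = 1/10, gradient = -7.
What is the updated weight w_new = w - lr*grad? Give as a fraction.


w_new = 1 - 1/10 * -7 = 1 - -7/10 = 17/10.

17/10


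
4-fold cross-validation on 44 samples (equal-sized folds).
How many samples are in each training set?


Each validation fold has 44/4 = 11 samples. Training set = 44 - 11 = 33.

33


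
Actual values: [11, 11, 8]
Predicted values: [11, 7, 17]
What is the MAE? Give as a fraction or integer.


MAE = (1/3) * (|11-11|=0 + |11-7|=4 + |8-17|=9). Sum = 13. MAE = 13/3.

13/3


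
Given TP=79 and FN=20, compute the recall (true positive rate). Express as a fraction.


Recall = TP / (TP + FN) = 79 / 99 = 79/99.

79/99


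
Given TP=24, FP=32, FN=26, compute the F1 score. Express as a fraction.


Precision = 24/56 = 3/7. Recall = 24/50 = 12/25. F1 = 2*P*R/(P+R) = 24/53.

24/53


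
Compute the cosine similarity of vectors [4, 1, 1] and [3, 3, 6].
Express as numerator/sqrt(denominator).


dot = 21. |a|^2 = 18, |b|^2 = 54. cos = 21/sqrt(972).

21/sqrt(972)


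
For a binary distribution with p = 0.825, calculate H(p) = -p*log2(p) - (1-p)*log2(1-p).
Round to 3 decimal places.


H = -0.825*log2(0.825) - 0.175*log2(0.175) = 0.669.

0.669


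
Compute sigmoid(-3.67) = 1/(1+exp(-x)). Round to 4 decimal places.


sigma(-3.67) = 1/(1+e^(3.67)) = 1/(1+39.251906) = 1/40.251906 = 0.0248.

0.0248


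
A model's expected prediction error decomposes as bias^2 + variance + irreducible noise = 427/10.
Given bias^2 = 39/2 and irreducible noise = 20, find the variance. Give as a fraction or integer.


Total error = bias^2 + variance + irreducible noise. So variance = 427/10 - 39/2 - 20 = 16/5.

16/5


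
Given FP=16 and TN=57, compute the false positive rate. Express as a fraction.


FPR = FP / (FP + TN) = 16 / 73 = 16/73.

16/73


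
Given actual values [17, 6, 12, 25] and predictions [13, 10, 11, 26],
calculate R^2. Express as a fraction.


Mean(y) = 15. SS_res = 34. SS_tot = 194. R^2 = 1 - 34/(194) = 80/97.

80/97


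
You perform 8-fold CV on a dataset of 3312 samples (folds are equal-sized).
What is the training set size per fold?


Each validation fold has 3312/8 = 414 samples. Training set = 3312 - 414 = 2898.

2898


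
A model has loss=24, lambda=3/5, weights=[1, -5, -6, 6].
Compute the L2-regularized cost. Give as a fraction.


L2 sq norm = sum(w^2) = 98. J = 24 + 3/5 * 98 = 414/5.

414/5


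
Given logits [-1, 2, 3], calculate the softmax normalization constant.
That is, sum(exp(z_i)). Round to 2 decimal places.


Denom = e^-1=0.3679 + e^2=7.3891 + e^3=20.0855. Sum = 27.8425, which rounds to 27.84.

27.84


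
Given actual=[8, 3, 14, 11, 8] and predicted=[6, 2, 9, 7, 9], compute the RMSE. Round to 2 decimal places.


MSE = 9.4000. RMSE = sqrt(9.4000) = 3.07.

3.07


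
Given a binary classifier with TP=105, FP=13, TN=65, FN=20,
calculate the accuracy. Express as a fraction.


Accuracy = (TP + TN) / (TP + TN + FP + FN) = (105 + 65) / 203 = 170/203.

170/203


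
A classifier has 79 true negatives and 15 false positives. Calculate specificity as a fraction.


Specificity = TN / (TN + FP) = 79 / 94 = 79/94.

79/94


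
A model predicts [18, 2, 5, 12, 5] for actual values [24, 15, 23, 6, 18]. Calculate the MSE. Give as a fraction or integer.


MSE = (1/5) * ((24-18)^2=36 + (15-2)^2=169 + (23-5)^2=324 + (6-12)^2=36 + (18-5)^2=169). Sum = 734. MSE = 734/5.

734/5


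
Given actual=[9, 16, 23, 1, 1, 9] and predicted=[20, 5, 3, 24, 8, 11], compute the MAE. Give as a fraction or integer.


MAE = (1/6) * (|9-20|=11 + |16-5|=11 + |23-3|=20 + |1-24|=23 + |1-8|=7 + |9-11|=2). Sum = 74. MAE = 37/3.

37/3


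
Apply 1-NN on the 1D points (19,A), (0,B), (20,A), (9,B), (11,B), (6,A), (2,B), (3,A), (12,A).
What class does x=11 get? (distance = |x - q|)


Distances: |19-11|=8, |0-11|=11, |20-11|=9, |9-11|=2, |11-11|=0, |6-11|=5, |2-11|=9, |3-11|=8, |12-11|=1. 1 nearest: (11,B). Counts: {'B': 1}. Majority class: B.

B


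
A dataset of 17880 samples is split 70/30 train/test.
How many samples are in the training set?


Test set = 17880 * 30% = 5364. Training set = 17880 - 5364 = 12516.

12516


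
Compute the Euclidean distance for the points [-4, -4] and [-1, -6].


d = sqrt(sum of squared differences). (-4--1)^2=9, (-4--6)^2=4. Sum = 13.

sqrt(13)


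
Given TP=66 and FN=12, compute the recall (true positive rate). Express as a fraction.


Recall = TP / (TP + FN) = 66 / 78 = 11/13.

11/13


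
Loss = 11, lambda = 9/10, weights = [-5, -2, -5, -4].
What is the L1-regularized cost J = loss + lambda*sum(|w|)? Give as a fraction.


L1 norm = sum(|w|) = 16. J = 11 + 9/10 * 16 = 127/5.

127/5


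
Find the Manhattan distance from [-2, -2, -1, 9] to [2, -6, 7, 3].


d = sum of absolute differences: |-2-2|=4 + |-2--6|=4 + |-1-7|=8 + |9-3|=6 = 22.

22


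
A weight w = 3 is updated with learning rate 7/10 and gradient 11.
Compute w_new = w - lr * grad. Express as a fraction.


w_new = 3 - 7/10 * 11 = 3 - 77/10 = -47/10.

-47/10


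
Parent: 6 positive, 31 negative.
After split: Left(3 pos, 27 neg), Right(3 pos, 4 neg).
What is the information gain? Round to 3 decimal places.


H(parent) = 0.6395. H(left) = 0.4690, H(right) = 0.9852. Weighted = (30/37)*0.4690 + (7/37)*0.9852 = 0.5667. IG = 0.6395 - 0.5667 = 0.0728, which rounds to 0.073.

0.073


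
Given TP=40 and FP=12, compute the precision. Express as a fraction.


Precision = TP / (TP + FP) = 40 / 52 = 10/13.

10/13


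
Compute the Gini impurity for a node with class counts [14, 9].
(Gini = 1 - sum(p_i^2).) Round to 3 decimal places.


Total = 23. Proportions: 14/23, 9/23. sum(p_i^2) = 0.5236. Gini = 1 - 0.5236 = 0.4764, which rounds to 0.476.

0.476


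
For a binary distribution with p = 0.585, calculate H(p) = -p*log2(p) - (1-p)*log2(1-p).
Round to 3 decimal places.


H = -0.585*log2(0.585) - 0.415*log2(0.415) = 0.979.

0.979


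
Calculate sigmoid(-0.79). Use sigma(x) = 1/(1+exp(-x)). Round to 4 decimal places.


sigma(-0.79) = 1/(1+e^(0.79)) = 1/(1+2.203396) = 1/3.203396 = 0.3122.

0.3122


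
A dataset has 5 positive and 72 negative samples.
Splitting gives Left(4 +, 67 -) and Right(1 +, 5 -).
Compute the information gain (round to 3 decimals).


H(parent) = 0.3467. H(left) = 0.3127, H(right) = 0.6500. Weighted = (71/77)*0.3127 + (6/77)*0.6500 = 0.3390. IG = 0.3467 - 0.3390 = 0.0077, which rounds to 0.008.

0.008


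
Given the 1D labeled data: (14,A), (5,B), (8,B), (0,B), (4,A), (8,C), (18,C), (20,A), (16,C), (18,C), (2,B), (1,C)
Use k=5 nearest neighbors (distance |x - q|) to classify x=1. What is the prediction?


Distances: |14-1|=13, |5-1|=4, |8-1|=7, |0-1|=1, |4-1|=3, |8-1|=7, |18-1|=17, |20-1|=19, |16-1|=15, |18-1|=17, |2-1|=1, |1-1|=0. 5 nearest: (1,C), (0,B), (2,B), (4,A), (5,B). Counts: {'C': 1, 'B': 3, 'A': 1}. Majority class: B.

B


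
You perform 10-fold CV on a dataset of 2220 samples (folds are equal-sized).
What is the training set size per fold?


Each validation fold has 2220/10 = 222 samples. Training set = 2220 - 222 = 1998.

1998


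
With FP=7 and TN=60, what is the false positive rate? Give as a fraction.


FPR = FP / (FP + TN) = 7 / 67 = 7/67.

7/67


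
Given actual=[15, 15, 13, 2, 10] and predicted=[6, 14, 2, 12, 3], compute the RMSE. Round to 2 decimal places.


MSE = 70.4000. RMSE = sqrt(70.4000) = 8.39.

8.39


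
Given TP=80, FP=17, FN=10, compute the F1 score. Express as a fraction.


Precision = 80/97 = 80/97. Recall = 80/90 = 8/9. F1 = 2*P*R/(P+R) = 160/187.

160/187


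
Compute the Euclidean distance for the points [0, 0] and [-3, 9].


d = sqrt(sum of squared differences). (0--3)^2=9, (0-9)^2=81. Sum = 90.

sqrt(90)


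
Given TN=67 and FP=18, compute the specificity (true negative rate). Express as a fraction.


Specificity = TN / (TN + FP) = 67 / 85 = 67/85.

67/85


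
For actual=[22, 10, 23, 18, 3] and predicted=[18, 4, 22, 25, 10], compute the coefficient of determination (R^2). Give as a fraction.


Mean(y) = 76/5. SS_res = 151. SS_tot = 1454/5. R^2 = 1 - 151/(1454/5) = 699/1454.

699/1454


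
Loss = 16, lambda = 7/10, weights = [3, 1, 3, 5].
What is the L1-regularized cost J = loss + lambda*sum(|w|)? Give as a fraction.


L1 norm = sum(|w|) = 12. J = 16 + 7/10 * 12 = 122/5.

122/5


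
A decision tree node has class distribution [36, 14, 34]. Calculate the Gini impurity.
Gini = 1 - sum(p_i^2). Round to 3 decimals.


Total = 84. Proportions: 36/84, 14/84, 34/84. sum(p_i^2) = 0.3753. Gini = 1 - 0.3753 = 0.6247, which rounds to 0.625.

0.625


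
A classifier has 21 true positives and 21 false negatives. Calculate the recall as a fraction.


Recall = TP / (TP + FN) = 21 / 42 = 1/2.

1/2


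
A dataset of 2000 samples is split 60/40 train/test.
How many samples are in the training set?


Test set = 2000 * 40% = 800. Training set = 2000 - 800 = 1200.

1200


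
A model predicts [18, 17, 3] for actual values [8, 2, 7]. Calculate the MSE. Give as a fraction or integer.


MSE = (1/3) * ((8-18)^2=100 + (2-17)^2=225 + (7-3)^2=16). Sum = 341. MSE = 341/3.

341/3


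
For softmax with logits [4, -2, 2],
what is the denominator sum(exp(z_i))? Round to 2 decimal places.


Denom = e^4=54.5982 + e^-2=0.1353 + e^2=7.3891. Sum = 62.1226, which rounds to 62.12.

62.12


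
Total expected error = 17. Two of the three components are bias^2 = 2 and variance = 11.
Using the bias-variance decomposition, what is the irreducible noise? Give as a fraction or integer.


Total error = bias^2 + variance + irreducible noise. So irreducible noise = 17 - 2 - 11 = 4.

4


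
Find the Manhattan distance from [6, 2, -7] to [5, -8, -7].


d = sum of absolute differences: |6-5|=1 + |2--8|=10 + |-7--7|=0 = 11.

11


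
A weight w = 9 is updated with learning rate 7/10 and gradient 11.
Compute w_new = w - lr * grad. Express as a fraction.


w_new = 9 - 7/10 * 11 = 9 - 77/10 = 13/10.

13/10


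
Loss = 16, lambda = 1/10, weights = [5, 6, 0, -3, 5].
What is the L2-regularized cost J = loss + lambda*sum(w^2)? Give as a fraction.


L2 sq norm = sum(w^2) = 95. J = 16 + 1/10 * 95 = 51/2.

51/2


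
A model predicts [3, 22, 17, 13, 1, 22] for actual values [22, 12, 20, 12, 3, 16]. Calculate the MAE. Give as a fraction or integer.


MAE = (1/6) * (|22-3|=19 + |12-22|=10 + |20-17|=3 + |12-13|=1 + |3-1|=2 + |16-22|=6). Sum = 41. MAE = 41/6.

41/6


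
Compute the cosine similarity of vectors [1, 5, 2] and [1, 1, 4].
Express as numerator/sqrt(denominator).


dot = 14. |a|^2 = 30, |b|^2 = 18. cos = 14/sqrt(540).

14/sqrt(540)


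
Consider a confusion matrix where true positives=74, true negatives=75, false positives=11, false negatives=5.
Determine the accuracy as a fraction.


Accuracy = (TP + TN) / (TP + TN + FP + FN) = (74 + 75) / 165 = 149/165.

149/165


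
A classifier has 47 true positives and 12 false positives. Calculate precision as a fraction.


Precision = TP / (TP + FP) = 47 / 59 = 47/59.

47/59


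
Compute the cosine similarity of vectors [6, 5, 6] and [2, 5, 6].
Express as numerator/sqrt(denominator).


dot = 73. |a|^2 = 97, |b|^2 = 65. cos = 73/sqrt(6305).

73/sqrt(6305)


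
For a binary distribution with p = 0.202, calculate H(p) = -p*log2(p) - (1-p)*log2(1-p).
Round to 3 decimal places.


H = -0.202*log2(0.202) - 0.798*log2(0.798) = 0.726.

0.726


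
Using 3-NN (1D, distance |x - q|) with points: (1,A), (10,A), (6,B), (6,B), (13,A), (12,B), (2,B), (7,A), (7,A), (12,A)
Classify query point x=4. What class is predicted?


Distances: |1-4|=3, |10-4|=6, |6-4|=2, |6-4|=2, |13-4|=9, |12-4|=8, |2-4|=2, |7-4|=3, |7-4|=3, |12-4|=8. 3 nearest: (6,B), (6,B), (2,B). Counts: {'B': 3}. Majority class: B.

B


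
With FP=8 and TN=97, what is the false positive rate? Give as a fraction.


FPR = FP / (FP + TN) = 8 / 105 = 8/105.

8/105


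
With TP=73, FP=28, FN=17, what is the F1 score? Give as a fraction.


Precision = 73/101 = 73/101. Recall = 73/90 = 73/90. F1 = 2*P*R/(P+R) = 146/191.

146/191


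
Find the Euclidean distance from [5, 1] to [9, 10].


d = sqrt(sum of squared differences). (5-9)^2=16, (1-10)^2=81. Sum = 97.

sqrt(97)


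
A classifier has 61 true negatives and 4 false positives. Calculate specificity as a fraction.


Specificity = TN / (TN + FP) = 61 / 65 = 61/65.

61/65


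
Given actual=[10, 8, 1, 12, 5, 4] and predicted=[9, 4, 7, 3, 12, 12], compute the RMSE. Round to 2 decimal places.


MSE = 41.1667. RMSE = sqrt(41.1667) = 6.42.

6.42


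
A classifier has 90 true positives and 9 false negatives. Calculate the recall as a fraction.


Recall = TP / (TP + FN) = 90 / 99 = 10/11.

10/11


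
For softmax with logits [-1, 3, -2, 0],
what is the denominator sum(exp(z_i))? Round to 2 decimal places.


Denom = e^-1=0.3679 + e^3=20.0855 + e^-2=0.1353 + e^0=1.0000. Sum = 21.5887, which rounds to 21.59.

21.59


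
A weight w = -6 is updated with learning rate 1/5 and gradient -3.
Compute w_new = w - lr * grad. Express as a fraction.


w_new = -6 - 1/5 * -3 = -6 - -3/5 = -27/5.

-27/5


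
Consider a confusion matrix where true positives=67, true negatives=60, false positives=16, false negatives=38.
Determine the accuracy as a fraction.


Accuracy = (TP + TN) / (TP + TN + FP + FN) = (67 + 60) / 181 = 127/181.

127/181


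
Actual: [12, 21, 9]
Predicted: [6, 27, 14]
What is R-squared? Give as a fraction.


Mean(y) = 14. SS_res = 97. SS_tot = 78. R^2 = 1 - 97/(78) = -19/78.

-19/78


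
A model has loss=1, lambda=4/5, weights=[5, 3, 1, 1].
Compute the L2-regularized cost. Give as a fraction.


L2 sq norm = sum(w^2) = 36. J = 1 + 4/5 * 36 = 149/5.

149/5


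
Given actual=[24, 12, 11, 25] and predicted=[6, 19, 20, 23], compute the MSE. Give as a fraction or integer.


MSE = (1/4) * ((24-6)^2=324 + (12-19)^2=49 + (11-20)^2=81 + (25-23)^2=4). Sum = 458. MSE = 229/2.

229/2


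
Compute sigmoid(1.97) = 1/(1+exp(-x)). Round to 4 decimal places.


sigma(1.97) = 1/(1+e^(-1.97)) = 1/(1+0.139457) = 1/1.139457 = 0.8776.

0.8776


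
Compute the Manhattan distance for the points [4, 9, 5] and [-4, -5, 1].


d = sum of absolute differences: |4--4|=8 + |9--5|=14 + |5-1|=4 = 26.

26


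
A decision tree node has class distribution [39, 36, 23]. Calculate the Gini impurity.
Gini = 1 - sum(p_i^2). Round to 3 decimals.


Total = 98. Proportions: 39/98, 36/98, 23/98. sum(p_i^2) = 0.3484. Gini = 1 - 0.3484 = 0.6516, which rounds to 0.652.

0.652


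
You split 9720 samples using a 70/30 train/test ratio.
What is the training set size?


Test set = 9720 * 30% = 2916. Training set = 9720 - 2916 = 6804.

6804


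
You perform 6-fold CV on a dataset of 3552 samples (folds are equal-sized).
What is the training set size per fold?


Each validation fold has 3552/6 = 592 samples. Training set = 3552 - 592 = 2960.

2960


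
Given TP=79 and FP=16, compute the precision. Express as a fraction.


Precision = TP / (TP + FP) = 79 / 95 = 79/95.

79/95


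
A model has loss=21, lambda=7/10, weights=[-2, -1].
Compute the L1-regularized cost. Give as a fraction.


L1 norm = sum(|w|) = 3. J = 21 + 7/10 * 3 = 231/10.

231/10


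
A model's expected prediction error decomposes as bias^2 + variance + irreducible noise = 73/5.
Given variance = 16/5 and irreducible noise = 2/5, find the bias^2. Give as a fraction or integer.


Total error = bias^2 + variance + irreducible noise. So bias^2 = 73/5 - 16/5 - 2/5 = 11.

11


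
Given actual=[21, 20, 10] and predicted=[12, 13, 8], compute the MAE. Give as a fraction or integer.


MAE = (1/3) * (|21-12|=9 + |20-13|=7 + |10-8|=2). Sum = 18. MAE = 6.

6


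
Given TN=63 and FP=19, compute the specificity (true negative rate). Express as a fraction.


Specificity = TN / (TN + FP) = 63 / 82 = 63/82.

63/82


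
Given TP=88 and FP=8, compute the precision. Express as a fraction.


Precision = TP / (TP + FP) = 88 / 96 = 11/12.

11/12


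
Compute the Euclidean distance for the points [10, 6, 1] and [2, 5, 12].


d = sqrt(sum of squared differences). (10-2)^2=64, (6-5)^2=1, (1-12)^2=121. Sum = 186.

sqrt(186)


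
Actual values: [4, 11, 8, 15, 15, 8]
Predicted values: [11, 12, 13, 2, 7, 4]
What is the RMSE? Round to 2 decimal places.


MSE = 54.0000. RMSE = sqrt(54.0000) = 7.35.

7.35


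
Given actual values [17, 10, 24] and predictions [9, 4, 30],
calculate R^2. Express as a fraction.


Mean(y) = 17. SS_res = 136. SS_tot = 98. R^2 = 1 - 136/(98) = -19/49.

-19/49


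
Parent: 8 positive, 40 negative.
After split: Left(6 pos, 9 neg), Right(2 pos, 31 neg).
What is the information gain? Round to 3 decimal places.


H(parent) = 0.6500. H(left) = 0.9710, H(right) = 0.3298. Weighted = (15/48)*0.9710 + (33/48)*0.3298 = 0.5302. IG = 0.6500 - 0.5302 = 0.1198, which rounds to 0.120.

0.120


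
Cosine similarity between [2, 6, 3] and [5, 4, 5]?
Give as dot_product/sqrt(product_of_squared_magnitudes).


dot = 49. |a|^2 = 49, |b|^2 = 66. cos = 49/sqrt(3234).

49/sqrt(3234)


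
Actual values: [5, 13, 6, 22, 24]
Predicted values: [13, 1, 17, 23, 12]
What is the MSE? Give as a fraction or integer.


MSE = (1/5) * ((5-13)^2=64 + (13-1)^2=144 + (6-17)^2=121 + (22-23)^2=1 + (24-12)^2=144). Sum = 474. MSE = 474/5.

474/5


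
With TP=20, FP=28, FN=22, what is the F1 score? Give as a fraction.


Precision = 20/48 = 5/12. Recall = 20/42 = 10/21. F1 = 2*P*R/(P+R) = 4/9.

4/9


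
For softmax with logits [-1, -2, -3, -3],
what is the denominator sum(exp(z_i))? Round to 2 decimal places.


Denom = e^-1=0.3679 + e^-2=0.1353 + e^-3=0.0498 + e^-3=0.0498. Sum = 0.6028, which rounds to 0.60.

0.60


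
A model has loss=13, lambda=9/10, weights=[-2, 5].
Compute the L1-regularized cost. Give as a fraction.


L1 norm = sum(|w|) = 7. J = 13 + 9/10 * 7 = 193/10.

193/10


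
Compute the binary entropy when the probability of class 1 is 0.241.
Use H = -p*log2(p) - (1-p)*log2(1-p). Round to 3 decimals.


H = -0.241*log2(0.241) - 0.759*log2(0.759) = 0.797.

0.797


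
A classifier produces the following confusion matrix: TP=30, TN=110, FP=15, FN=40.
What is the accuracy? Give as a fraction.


Accuracy = (TP + TN) / (TP + TN + FP + FN) = (30 + 110) / 195 = 28/39.

28/39


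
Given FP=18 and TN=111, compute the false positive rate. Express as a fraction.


FPR = FP / (FP + TN) = 18 / 129 = 6/43.

6/43


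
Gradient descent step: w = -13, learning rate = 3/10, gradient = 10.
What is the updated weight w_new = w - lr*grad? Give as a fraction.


w_new = -13 - 3/10 * 10 = -13 - 3 = -16.

-16


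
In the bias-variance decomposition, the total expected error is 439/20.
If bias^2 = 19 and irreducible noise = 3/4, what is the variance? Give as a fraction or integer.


Total error = bias^2 + variance + irreducible noise. So variance = 439/20 - 19 - 3/4 = 11/5.

11/5


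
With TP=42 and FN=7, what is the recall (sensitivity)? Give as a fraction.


Recall = TP / (TP + FN) = 42 / 49 = 6/7.

6/7


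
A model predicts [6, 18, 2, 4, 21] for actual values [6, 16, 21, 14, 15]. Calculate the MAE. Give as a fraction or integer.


MAE = (1/5) * (|6-6|=0 + |16-18|=2 + |21-2|=19 + |14-4|=10 + |15-21|=6). Sum = 37. MAE = 37/5.

37/5


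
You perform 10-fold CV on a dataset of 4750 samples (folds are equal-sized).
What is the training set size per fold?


Each validation fold has 4750/10 = 475 samples. Training set = 4750 - 475 = 4275.

4275


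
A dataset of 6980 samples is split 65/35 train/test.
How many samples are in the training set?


Test set = 6980 * 35% = 2443. Training set = 6980 - 2443 = 4537.

4537


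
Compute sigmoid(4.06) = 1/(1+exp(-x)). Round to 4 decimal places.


sigma(4.06) = 1/(1+e^(-4.06)) = 1/(1+0.017249) = 1/1.017249 = 0.9830.

0.9830


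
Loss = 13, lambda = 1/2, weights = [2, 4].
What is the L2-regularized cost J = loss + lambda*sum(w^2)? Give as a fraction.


L2 sq norm = sum(w^2) = 20. J = 13 + 1/2 * 20 = 23.

23


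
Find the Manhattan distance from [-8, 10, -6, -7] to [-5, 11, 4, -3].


d = sum of absolute differences: |-8--5|=3 + |10-11|=1 + |-6-4|=10 + |-7--3|=4 = 18.

18


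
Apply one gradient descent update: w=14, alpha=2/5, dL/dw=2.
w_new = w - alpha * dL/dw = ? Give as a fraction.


w_new = 14 - 2/5 * 2 = 14 - 4/5 = 66/5.

66/5


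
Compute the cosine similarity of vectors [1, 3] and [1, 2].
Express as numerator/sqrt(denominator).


dot = 7. |a|^2 = 10, |b|^2 = 5. cos = 7/sqrt(50).

7/sqrt(50)


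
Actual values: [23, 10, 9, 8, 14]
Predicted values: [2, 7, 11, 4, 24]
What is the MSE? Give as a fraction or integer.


MSE = (1/5) * ((23-2)^2=441 + (10-7)^2=9 + (9-11)^2=4 + (8-4)^2=16 + (14-24)^2=100). Sum = 570. MSE = 114.

114


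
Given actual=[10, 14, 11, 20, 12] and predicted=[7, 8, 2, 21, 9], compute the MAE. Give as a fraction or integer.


MAE = (1/5) * (|10-7|=3 + |14-8|=6 + |11-2|=9 + |20-21|=1 + |12-9|=3). Sum = 22. MAE = 22/5.

22/5


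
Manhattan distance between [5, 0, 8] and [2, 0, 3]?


d = sum of absolute differences: |5-2|=3 + |0-0|=0 + |8-3|=5 = 8.

8


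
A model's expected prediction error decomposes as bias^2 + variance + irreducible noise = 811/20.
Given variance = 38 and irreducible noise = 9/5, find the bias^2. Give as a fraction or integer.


Total error = bias^2 + variance + irreducible noise. So bias^2 = 811/20 - 38 - 9/5 = 3/4.

3/4


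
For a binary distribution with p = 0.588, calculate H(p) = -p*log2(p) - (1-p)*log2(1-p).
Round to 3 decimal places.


H = -0.588*log2(0.588) - 0.412*log2(0.412) = 0.978.

0.978


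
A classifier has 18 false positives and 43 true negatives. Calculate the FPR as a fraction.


FPR = FP / (FP + TN) = 18 / 61 = 18/61.

18/61


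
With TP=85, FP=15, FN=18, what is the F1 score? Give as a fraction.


Precision = 85/100 = 17/20. Recall = 85/103 = 85/103. F1 = 2*P*R/(P+R) = 170/203.

170/203


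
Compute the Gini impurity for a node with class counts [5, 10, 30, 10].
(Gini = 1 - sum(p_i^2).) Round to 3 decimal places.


Total = 55. Proportions: 5/55, 10/55, 30/55, 10/55. sum(p_i^2) = 0.3719. Gini = 1 - 0.3719 = 0.6281, which rounds to 0.628.

0.628


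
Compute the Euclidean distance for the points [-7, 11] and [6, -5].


d = sqrt(sum of squared differences). (-7-6)^2=169, (11--5)^2=256. Sum = 425.

sqrt(425)


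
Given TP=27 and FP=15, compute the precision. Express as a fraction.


Precision = TP / (TP + FP) = 27 / 42 = 9/14.

9/14


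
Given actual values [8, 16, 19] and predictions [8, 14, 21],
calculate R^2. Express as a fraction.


Mean(y) = 43/3. SS_res = 8. SS_tot = 194/3. R^2 = 1 - 8/(194/3) = 85/97.

85/97


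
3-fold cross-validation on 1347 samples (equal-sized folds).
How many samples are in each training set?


Each validation fold has 1347/3 = 449 samples. Training set = 1347 - 449 = 898.

898


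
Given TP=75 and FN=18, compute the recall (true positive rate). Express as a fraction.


Recall = TP / (TP + FN) = 75 / 93 = 25/31.

25/31


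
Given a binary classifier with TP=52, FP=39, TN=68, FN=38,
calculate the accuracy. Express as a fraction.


Accuracy = (TP + TN) / (TP + TN + FP + FN) = (52 + 68) / 197 = 120/197.

120/197


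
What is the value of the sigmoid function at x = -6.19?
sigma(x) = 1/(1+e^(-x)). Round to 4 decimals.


sigma(-6.19) = 1/(1+e^(6.19)) = 1/(1+487.846106) = 1/488.846106 = 0.0020.

0.0020


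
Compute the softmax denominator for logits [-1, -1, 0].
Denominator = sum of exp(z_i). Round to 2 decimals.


Denom = e^-1=0.3679 + e^-1=0.3679 + e^0=1.0000. Sum = 1.7358, which rounds to 1.74.

1.74


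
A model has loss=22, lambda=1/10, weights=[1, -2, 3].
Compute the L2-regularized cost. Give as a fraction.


L2 sq norm = sum(w^2) = 14. J = 22 + 1/10 * 14 = 117/5.

117/5


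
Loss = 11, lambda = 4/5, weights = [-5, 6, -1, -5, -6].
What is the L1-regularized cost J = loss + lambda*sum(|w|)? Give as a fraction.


L1 norm = sum(|w|) = 23. J = 11 + 4/5 * 23 = 147/5.

147/5


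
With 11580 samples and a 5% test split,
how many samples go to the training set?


Test set = 11580 * 5% = 579. Training set = 11580 - 579 = 11001.

11001


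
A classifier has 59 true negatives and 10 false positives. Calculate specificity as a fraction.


Specificity = TN / (TN + FP) = 59 / 69 = 59/69.

59/69


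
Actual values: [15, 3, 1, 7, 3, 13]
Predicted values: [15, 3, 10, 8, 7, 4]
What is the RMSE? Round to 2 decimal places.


MSE = 29.8333. RMSE = sqrt(29.8333) = 5.46.

5.46


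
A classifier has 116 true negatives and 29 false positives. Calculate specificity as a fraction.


Specificity = TN / (TN + FP) = 116 / 145 = 4/5.

4/5


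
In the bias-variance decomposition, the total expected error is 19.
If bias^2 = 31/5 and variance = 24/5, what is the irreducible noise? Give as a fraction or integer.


Total error = bias^2 + variance + irreducible noise. So irreducible noise = 19 - 31/5 - 24/5 = 8.

8


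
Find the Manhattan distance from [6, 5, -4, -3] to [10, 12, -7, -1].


d = sum of absolute differences: |6-10|=4 + |5-12|=7 + |-4--7|=3 + |-3--1|=2 = 16.

16


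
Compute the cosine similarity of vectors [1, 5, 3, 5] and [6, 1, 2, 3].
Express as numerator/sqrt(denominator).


dot = 32. |a|^2 = 60, |b|^2 = 50. cos = 32/sqrt(3000).

32/sqrt(3000)


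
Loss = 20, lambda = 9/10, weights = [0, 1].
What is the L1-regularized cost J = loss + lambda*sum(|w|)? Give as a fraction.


L1 norm = sum(|w|) = 1. J = 20 + 9/10 * 1 = 209/10.

209/10


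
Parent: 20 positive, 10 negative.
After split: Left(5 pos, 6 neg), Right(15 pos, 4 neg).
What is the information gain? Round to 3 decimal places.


H(parent) = 0.9183. H(left) = 0.9940, H(right) = 0.7425. Weighted = (11/30)*0.9940 + (19/30)*0.7425 = 0.8347. IG = 0.9183 - 0.8347 = 0.0836, which rounds to 0.084.

0.084


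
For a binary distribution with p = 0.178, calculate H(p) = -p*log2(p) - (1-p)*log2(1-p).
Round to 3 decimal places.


H = -0.178*log2(0.178) - 0.822*log2(0.822) = 0.676.

0.676


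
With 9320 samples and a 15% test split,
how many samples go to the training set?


Test set = 9320 * 15% = 1398. Training set = 9320 - 1398 = 7922.

7922


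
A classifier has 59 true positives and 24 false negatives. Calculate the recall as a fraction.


Recall = TP / (TP + FN) = 59 / 83 = 59/83.

59/83


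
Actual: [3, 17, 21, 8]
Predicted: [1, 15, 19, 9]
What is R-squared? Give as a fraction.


Mean(y) = 49/4. SS_res = 13. SS_tot = 811/4. R^2 = 1 - 13/(811/4) = 759/811.

759/811


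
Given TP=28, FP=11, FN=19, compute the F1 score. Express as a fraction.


Precision = 28/39 = 28/39. Recall = 28/47 = 28/47. F1 = 2*P*R/(P+R) = 28/43.

28/43


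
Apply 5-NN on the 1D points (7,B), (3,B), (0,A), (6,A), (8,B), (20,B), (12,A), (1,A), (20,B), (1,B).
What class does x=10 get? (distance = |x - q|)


Distances: |7-10|=3, |3-10|=7, |0-10|=10, |6-10|=4, |8-10|=2, |20-10|=10, |12-10|=2, |1-10|=9, |20-10|=10, |1-10|=9. 5 nearest: (12,A), (8,B), (7,B), (6,A), (3,B). Counts: {'A': 2, 'B': 3}. Majority class: B.

B


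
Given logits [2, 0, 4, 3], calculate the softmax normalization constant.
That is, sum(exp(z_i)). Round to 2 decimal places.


Denom = e^2=7.3891 + e^0=1.0000 + e^4=54.5982 + e^3=20.0855. Sum = 83.0728, which rounds to 83.07.

83.07


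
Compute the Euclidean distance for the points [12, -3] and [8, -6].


d = sqrt(sum of squared differences). (12-8)^2=16, (-3--6)^2=9. Sum = 25.

5


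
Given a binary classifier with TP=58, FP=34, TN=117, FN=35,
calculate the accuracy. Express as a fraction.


Accuracy = (TP + TN) / (TP + TN + FP + FN) = (58 + 117) / 244 = 175/244.

175/244


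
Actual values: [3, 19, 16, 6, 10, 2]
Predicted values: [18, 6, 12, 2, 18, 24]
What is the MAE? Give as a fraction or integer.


MAE = (1/6) * (|3-18|=15 + |19-6|=13 + |16-12|=4 + |6-2|=4 + |10-18|=8 + |2-24|=22). Sum = 66. MAE = 11.

11


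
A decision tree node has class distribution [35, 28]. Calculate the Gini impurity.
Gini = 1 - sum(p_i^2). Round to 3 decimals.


Total = 63. Proportions: 35/63, 28/63. sum(p_i^2) = 0.5062. Gini = 1 - 0.5062 = 0.4938, which rounds to 0.494.

0.494


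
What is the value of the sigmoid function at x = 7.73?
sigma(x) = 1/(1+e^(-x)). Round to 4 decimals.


sigma(7.73) = 1/(1+e^(-7.73)) = 1/(1+0.000439) = 1/1.000439 = 0.9996.

0.9996


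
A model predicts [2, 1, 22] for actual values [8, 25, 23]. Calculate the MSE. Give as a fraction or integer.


MSE = (1/3) * ((8-2)^2=36 + (25-1)^2=576 + (23-22)^2=1). Sum = 613. MSE = 613/3.

613/3


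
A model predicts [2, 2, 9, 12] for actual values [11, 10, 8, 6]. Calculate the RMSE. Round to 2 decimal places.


MSE = 45.5000. RMSE = sqrt(45.5000) = 6.75.

6.75


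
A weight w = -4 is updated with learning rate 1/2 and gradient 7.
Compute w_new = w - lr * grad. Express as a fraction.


w_new = -4 - 1/2 * 7 = -4 - 7/2 = -15/2.

-15/2


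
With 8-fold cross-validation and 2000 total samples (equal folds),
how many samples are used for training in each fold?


Each validation fold has 2000/8 = 250 samples. Training set = 2000 - 250 = 1750.

1750


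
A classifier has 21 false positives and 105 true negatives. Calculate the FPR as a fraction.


FPR = FP / (FP + TN) = 21 / 126 = 1/6.

1/6


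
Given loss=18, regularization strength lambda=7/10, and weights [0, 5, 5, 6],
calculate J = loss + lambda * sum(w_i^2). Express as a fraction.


L2 sq norm = sum(w^2) = 86. J = 18 + 7/10 * 86 = 391/5.

391/5


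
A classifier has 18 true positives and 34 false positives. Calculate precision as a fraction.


Precision = TP / (TP + FP) = 18 / 52 = 9/26.

9/26


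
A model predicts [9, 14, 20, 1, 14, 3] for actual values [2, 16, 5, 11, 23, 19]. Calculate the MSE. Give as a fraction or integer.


MSE = (1/6) * ((2-9)^2=49 + (16-14)^2=4 + (5-20)^2=225 + (11-1)^2=100 + (23-14)^2=81 + (19-3)^2=256). Sum = 715. MSE = 715/6.

715/6


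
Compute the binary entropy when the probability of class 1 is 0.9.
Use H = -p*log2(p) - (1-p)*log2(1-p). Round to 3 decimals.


H = -0.9*log2(0.9) - 0.1*log2(0.1) = 0.469.

0.469


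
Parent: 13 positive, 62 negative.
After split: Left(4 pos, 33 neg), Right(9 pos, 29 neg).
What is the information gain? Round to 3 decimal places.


H(parent) = 0.6653. H(left) = 0.4942, H(right) = 0.7897. Weighted = (37/75)*0.4942 + (38/75)*0.7897 = 0.6439. IG = 0.6653 - 0.6439 = 0.0214, which rounds to 0.021.

0.021


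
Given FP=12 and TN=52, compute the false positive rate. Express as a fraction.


FPR = FP / (FP + TN) = 12 / 64 = 3/16.

3/16


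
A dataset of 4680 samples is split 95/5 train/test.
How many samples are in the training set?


Test set = 4680 * 5% = 234. Training set = 4680 - 234 = 4446.

4446


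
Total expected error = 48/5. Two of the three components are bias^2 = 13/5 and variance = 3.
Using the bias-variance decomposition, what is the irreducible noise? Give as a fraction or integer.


Total error = bias^2 + variance + irreducible noise. So irreducible noise = 48/5 - 13/5 - 3 = 4.

4


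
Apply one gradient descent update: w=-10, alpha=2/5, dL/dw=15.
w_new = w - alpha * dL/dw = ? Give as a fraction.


w_new = -10 - 2/5 * 15 = -10 - 6 = -16.

-16
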